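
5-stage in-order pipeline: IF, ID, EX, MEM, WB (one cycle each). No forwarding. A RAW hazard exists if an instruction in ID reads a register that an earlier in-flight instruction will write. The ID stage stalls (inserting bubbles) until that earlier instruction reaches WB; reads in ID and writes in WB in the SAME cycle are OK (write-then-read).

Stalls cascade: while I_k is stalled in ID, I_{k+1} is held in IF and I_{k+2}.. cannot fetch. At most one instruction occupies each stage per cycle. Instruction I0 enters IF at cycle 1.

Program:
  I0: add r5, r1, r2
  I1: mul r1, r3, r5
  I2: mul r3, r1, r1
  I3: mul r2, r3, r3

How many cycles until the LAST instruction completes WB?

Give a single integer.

I0 add r5 <- r1,r2: IF@1 ID@2 stall=0 (-) EX@3 MEM@4 WB@5
I1 mul r1 <- r3,r5: IF@2 ID@3 stall=2 (RAW on I0.r5 (WB@5)) EX@6 MEM@7 WB@8
I2 mul r3 <- r1,r1: IF@3 ID@6 stall=2 (RAW on I1.r1 (WB@8)) EX@9 MEM@10 WB@11
I3 mul r2 <- r3,r3: IF@6 ID@9 stall=2 (RAW on I2.r3 (WB@11)) EX@12 MEM@13 WB@14

Answer: 14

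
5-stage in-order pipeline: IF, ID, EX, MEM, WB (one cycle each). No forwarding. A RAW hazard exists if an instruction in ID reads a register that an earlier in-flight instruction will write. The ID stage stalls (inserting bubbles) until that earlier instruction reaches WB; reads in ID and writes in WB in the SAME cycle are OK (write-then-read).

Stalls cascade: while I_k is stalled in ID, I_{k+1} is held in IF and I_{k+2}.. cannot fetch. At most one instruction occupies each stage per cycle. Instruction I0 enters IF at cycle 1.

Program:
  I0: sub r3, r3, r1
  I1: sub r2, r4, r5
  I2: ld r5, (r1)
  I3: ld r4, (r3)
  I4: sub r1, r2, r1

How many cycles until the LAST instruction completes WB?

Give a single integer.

Answer: 9

Derivation:
I0 sub r3 <- r3,r1: IF@1 ID@2 stall=0 (-) EX@3 MEM@4 WB@5
I1 sub r2 <- r4,r5: IF@2 ID@3 stall=0 (-) EX@4 MEM@5 WB@6
I2 ld r5 <- r1: IF@3 ID@4 stall=0 (-) EX@5 MEM@6 WB@7
I3 ld r4 <- r3: IF@4 ID@5 stall=0 (-) EX@6 MEM@7 WB@8
I4 sub r1 <- r2,r1: IF@5 ID@6 stall=0 (-) EX@7 MEM@8 WB@9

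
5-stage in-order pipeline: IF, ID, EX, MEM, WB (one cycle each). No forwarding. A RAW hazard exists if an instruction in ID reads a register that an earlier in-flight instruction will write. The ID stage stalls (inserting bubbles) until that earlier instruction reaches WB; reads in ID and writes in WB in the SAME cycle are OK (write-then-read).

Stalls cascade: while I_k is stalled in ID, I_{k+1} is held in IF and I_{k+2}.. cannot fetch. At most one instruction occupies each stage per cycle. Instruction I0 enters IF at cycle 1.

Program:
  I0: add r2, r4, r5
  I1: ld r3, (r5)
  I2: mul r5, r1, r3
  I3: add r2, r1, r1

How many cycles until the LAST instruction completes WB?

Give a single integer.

Answer: 10

Derivation:
I0 add r2 <- r4,r5: IF@1 ID@2 stall=0 (-) EX@3 MEM@4 WB@5
I1 ld r3 <- r5: IF@2 ID@3 stall=0 (-) EX@4 MEM@5 WB@6
I2 mul r5 <- r1,r3: IF@3 ID@4 stall=2 (RAW on I1.r3 (WB@6)) EX@7 MEM@8 WB@9
I3 add r2 <- r1,r1: IF@4 ID@7 stall=0 (-) EX@8 MEM@9 WB@10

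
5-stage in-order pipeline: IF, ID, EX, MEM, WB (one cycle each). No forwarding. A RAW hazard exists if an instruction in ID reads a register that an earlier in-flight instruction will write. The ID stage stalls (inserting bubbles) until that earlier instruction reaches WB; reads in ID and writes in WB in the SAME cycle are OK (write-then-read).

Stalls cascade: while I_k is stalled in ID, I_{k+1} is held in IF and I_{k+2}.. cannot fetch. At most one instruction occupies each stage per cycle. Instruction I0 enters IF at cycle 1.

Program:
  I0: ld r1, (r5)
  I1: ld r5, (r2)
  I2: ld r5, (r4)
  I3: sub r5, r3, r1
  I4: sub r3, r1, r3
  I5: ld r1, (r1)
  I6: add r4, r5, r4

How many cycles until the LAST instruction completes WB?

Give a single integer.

I0 ld r1 <- r5: IF@1 ID@2 stall=0 (-) EX@3 MEM@4 WB@5
I1 ld r5 <- r2: IF@2 ID@3 stall=0 (-) EX@4 MEM@5 WB@6
I2 ld r5 <- r4: IF@3 ID@4 stall=0 (-) EX@5 MEM@6 WB@7
I3 sub r5 <- r3,r1: IF@4 ID@5 stall=0 (-) EX@6 MEM@7 WB@8
I4 sub r3 <- r1,r3: IF@5 ID@6 stall=0 (-) EX@7 MEM@8 WB@9
I5 ld r1 <- r1: IF@6 ID@7 stall=0 (-) EX@8 MEM@9 WB@10
I6 add r4 <- r5,r4: IF@7 ID@8 stall=0 (-) EX@9 MEM@10 WB@11

Answer: 11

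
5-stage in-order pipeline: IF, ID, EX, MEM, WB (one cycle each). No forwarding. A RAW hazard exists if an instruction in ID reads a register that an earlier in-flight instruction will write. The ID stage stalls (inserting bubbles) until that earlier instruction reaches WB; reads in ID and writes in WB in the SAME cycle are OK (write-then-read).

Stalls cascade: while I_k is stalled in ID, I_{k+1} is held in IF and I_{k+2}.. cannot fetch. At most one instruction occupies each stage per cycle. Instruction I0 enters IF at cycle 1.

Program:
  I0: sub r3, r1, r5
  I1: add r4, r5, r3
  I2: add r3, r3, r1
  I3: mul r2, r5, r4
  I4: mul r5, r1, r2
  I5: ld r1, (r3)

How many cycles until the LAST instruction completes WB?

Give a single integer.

Answer: 15

Derivation:
I0 sub r3 <- r1,r5: IF@1 ID@2 stall=0 (-) EX@3 MEM@4 WB@5
I1 add r4 <- r5,r3: IF@2 ID@3 stall=2 (RAW on I0.r3 (WB@5)) EX@6 MEM@7 WB@8
I2 add r3 <- r3,r1: IF@3 ID@6 stall=0 (-) EX@7 MEM@8 WB@9
I3 mul r2 <- r5,r4: IF@6 ID@7 stall=1 (RAW on I1.r4 (WB@8)) EX@9 MEM@10 WB@11
I4 mul r5 <- r1,r2: IF@7 ID@9 stall=2 (RAW on I3.r2 (WB@11)) EX@12 MEM@13 WB@14
I5 ld r1 <- r3: IF@9 ID@12 stall=0 (-) EX@13 MEM@14 WB@15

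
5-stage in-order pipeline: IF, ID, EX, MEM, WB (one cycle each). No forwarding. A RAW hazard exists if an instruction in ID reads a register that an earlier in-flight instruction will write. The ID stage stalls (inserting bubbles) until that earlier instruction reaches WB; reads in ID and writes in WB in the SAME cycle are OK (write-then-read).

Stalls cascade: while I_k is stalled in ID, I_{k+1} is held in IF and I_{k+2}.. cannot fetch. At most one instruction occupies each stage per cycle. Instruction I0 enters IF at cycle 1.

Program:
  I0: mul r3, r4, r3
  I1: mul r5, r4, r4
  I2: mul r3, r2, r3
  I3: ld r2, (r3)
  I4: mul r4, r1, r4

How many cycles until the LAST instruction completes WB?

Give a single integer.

Answer: 12

Derivation:
I0 mul r3 <- r4,r3: IF@1 ID@2 stall=0 (-) EX@3 MEM@4 WB@5
I1 mul r5 <- r4,r4: IF@2 ID@3 stall=0 (-) EX@4 MEM@5 WB@6
I2 mul r3 <- r2,r3: IF@3 ID@4 stall=1 (RAW on I0.r3 (WB@5)) EX@6 MEM@7 WB@8
I3 ld r2 <- r3: IF@4 ID@6 stall=2 (RAW on I2.r3 (WB@8)) EX@9 MEM@10 WB@11
I4 mul r4 <- r1,r4: IF@6 ID@9 stall=0 (-) EX@10 MEM@11 WB@12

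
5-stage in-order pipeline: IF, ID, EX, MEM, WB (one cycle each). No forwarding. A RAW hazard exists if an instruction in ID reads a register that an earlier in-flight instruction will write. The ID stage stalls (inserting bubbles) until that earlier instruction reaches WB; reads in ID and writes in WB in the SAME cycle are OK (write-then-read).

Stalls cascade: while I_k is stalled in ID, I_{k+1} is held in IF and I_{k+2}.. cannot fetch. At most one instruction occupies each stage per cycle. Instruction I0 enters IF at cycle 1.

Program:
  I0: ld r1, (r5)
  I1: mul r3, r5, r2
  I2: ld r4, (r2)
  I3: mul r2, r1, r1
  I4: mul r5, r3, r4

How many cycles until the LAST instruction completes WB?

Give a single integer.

I0 ld r1 <- r5: IF@1 ID@2 stall=0 (-) EX@3 MEM@4 WB@5
I1 mul r3 <- r5,r2: IF@2 ID@3 stall=0 (-) EX@4 MEM@5 WB@6
I2 ld r4 <- r2: IF@3 ID@4 stall=0 (-) EX@5 MEM@6 WB@7
I3 mul r2 <- r1,r1: IF@4 ID@5 stall=0 (-) EX@6 MEM@7 WB@8
I4 mul r5 <- r3,r4: IF@5 ID@6 stall=1 (RAW on I2.r4 (WB@7)) EX@8 MEM@9 WB@10

Answer: 10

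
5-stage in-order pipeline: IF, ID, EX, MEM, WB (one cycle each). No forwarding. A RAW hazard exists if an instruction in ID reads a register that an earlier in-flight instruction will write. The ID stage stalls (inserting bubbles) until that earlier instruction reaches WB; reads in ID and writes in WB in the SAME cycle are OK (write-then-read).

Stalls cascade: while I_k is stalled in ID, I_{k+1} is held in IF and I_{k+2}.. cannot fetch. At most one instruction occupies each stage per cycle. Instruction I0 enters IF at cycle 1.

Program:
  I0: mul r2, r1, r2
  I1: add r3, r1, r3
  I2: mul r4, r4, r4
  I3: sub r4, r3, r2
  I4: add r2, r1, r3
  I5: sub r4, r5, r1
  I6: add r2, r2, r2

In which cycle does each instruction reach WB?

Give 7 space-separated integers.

I0 mul r2 <- r1,r2: IF@1 ID@2 stall=0 (-) EX@3 MEM@4 WB@5
I1 add r3 <- r1,r3: IF@2 ID@3 stall=0 (-) EX@4 MEM@5 WB@6
I2 mul r4 <- r4,r4: IF@3 ID@4 stall=0 (-) EX@5 MEM@6 WB@7
I3 sub r4 <- r3,r2: IF@4 ID@5 stall=1 (RAW on I1.r3 (WB@6)) EX@7 MEM@8 WB@9
I4 add r2 <- r1,r3: IF@5 ID@7 stall=0 (-) EX@8 MEM@9 WB@10
I5 sub r4 <- r5,r1: IF@7 ID@8 stall=0 (-) EX@9 MEM@10 WB@11
I6 add r2 <- r2,r2: IF@8 ID@9 stall=1 (RAW on I4.r2 (WB@10)) EX@11 MEM@12 WB@13

Answer: 5 6 7 9 10 11 13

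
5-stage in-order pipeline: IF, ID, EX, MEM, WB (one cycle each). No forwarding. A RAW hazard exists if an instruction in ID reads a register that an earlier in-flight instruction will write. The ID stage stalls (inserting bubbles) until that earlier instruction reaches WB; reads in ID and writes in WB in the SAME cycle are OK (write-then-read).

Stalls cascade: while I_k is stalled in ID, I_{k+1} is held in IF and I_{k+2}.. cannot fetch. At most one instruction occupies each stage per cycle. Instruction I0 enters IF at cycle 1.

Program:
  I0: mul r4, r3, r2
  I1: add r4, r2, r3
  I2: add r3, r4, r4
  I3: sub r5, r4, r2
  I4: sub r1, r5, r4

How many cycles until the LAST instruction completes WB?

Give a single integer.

Answer: 13

Derivation:
I0 mul r4 <- r3,r2: IF@1 ID@2 stall=0 (-) EX@3 MEM@4 WB@5
I1 add r4 <- r2,r3: IF@2 ID@3 stall=0 (-) EX@4 MEM@5 WB@6
I2 add r3 <- r4,r4: IF@3 ID@4 stall=2 (RAW on I1.r4 (WB@6)) EX@7 MEM@8 WB@9
I3 sub r5 <- r4,r2: IF@4 ID@7 stall=0 (-) EX@8 MEM@9 WB@10
I4 sub r1 <- r5,r4: IF@7 ID@8 stall=2 (RAW on I3.r5 (WB@10)) EX@11 MEM@12 WB@13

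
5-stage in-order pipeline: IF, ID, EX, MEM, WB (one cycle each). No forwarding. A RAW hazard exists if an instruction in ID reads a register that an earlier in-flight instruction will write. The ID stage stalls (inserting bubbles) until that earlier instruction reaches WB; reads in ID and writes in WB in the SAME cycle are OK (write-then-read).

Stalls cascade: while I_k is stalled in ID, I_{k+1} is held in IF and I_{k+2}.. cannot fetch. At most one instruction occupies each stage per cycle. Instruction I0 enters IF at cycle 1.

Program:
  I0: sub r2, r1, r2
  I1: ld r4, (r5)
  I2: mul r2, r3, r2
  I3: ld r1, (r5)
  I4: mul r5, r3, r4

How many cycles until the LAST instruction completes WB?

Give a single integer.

Answer: 10

Derivation:
I0 sub r2 <- r1,r2: IF@1 ID@2 stall=0 (-) EX@3 MEM@4 WB@5
I1 ld r4 <- r5: IF@2 ID@3 stall=0 (-) EX@4 MEM@5 WB@6
I2 mul r2 <- r3,r2: IF@3 ID@4 stall=1 (RAW on I0.r2 (WB@5)) EX@6 MEM@7 WB@8
I3 ld r1 <- r5: IF@4 ID@6 stall=0 (-) EX@7 MEM@8 WB@9
I4 mul r5 <- r3,r4: IF@6 ID@7 stall=0 (-) EX@8 MEM@9 WB@10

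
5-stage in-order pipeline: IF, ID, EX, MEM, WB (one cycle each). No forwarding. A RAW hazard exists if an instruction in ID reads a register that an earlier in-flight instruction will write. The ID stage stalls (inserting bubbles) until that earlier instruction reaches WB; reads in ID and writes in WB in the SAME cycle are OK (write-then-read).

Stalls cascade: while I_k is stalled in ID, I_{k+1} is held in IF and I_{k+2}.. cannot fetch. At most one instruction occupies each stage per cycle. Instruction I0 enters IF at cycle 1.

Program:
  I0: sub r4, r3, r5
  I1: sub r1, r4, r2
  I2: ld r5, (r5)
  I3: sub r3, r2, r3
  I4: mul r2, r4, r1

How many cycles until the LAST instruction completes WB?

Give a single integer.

Answer: 11

Derivation:
I0 sub r4 <- r3,r5: IF@1 ID@2 stall=0 (-) EX@3 MEM@4 WB@5
I1 sub r1 <- r4,r2: IF@2 ID@3 stall=2 (RAW on I0.r4 (WB@5)) EX@6 MEM@7 WB@8
I2 ld r5 <- r5: IF@3 ID@6 stall=0 (-) EX@7 MEM@8 WB@9
I3 sub r3 <- r2,r3: IF@6 ID@7 stall=0 (-) EX@8 MEM@9 WB@10
I4 mul r2 <- r4,r1: IF@7 ID@8 stall=0 (-) EX@9 MEM@10 WB@11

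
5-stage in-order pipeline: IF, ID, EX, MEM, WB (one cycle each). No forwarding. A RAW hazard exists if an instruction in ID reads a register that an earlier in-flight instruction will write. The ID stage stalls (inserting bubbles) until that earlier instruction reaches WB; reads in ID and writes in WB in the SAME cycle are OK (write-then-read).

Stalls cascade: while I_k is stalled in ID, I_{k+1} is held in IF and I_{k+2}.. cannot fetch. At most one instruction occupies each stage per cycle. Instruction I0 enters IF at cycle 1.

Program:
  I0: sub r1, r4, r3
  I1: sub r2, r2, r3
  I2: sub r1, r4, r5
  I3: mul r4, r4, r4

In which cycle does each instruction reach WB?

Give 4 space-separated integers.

I0 sub r1 <- r4,r3: IF@1 ID@2 stall=0 (-) EX@3 MEM@4 WB@5
I1 sub r2 <- r2,r3: IF@2 ID@3 stall=0 (-) EX@4 MEM@5 WB@6
I2 sub r1 <- r4,r5: IF@3 ID@4 stall=0 (-) EX@5 MEM@6 WB@7
I3 mul r4 <- r4,r4: IF@4 ID@5 stall=0 (-) EX@6 MEM@7 WB@8

Answer: 5 6 7 8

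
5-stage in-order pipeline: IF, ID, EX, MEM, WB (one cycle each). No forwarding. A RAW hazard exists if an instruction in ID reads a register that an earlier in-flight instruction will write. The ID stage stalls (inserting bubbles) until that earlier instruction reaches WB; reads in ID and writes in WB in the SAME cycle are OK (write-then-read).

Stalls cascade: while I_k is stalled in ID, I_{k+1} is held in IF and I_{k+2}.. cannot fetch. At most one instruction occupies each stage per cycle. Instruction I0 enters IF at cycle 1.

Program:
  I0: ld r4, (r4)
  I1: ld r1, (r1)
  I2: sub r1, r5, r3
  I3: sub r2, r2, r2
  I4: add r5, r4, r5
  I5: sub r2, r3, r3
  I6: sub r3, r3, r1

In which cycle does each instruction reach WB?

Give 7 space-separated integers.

I0 ld r4 <- r4: IF@1 ID@2 stall=0 (-) EX@3 MEM@4 WB@5
I1 ld r1 <- r1: IF@2 ID@3 stall=0 (-) EX@4 MEM@5 WB@6
I2 sub r1 <- r5,r3: IF@3 ID@4 stall=0 (-) EX@5 MEM@6 WB@7
I3 sub r2 <- r2,r2: IF@4 ID@5 stall=0 (-) EX@6 MEM@7 WB@8
I4 add r5 <- r4,r5: IF@5 ID@6 stall=0 (-) EX@7 MEM@8 WB@9
I5 sub r2 <- r3,r3: IF@6 ID@7 stall=0 (-) EX@8 MEM@9 WB@10
I6 sub r3 <- r3,r1: IF@7 ID@8 stall=0 (-) EX@9 MEM@10 WB@11

Answer: 5 6 7 8 9 10 11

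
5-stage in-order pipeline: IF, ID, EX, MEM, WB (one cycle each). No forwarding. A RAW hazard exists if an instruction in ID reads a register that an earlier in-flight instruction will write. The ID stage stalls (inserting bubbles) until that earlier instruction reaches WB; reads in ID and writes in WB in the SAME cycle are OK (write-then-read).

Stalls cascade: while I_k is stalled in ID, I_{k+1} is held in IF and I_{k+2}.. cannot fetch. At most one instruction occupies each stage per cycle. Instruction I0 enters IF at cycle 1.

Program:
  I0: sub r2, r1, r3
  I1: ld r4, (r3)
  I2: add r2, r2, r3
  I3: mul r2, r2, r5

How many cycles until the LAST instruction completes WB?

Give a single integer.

I0 sub r2 <- r1,r3: IF@1 ID@2 stall=0 (-) EX@3 MEM@4 WB@5
I1 ld r4 <- r3: IF@2 ID@3 stall=0 (-) EX@4 MEM@5 WB@6
I2 add r2 <- r2,r3: IF@3 ID@4 stall=1 (RAW on I0.r2 (WB@5)) EX@6 MEM@7 WB@8
I3 mul r2 <- r2,r5: IF@4 ID@6 stall=2 (RAW on I2.r2 (WB@8)) EX@9 MEM@10 WB@11

Answer: 11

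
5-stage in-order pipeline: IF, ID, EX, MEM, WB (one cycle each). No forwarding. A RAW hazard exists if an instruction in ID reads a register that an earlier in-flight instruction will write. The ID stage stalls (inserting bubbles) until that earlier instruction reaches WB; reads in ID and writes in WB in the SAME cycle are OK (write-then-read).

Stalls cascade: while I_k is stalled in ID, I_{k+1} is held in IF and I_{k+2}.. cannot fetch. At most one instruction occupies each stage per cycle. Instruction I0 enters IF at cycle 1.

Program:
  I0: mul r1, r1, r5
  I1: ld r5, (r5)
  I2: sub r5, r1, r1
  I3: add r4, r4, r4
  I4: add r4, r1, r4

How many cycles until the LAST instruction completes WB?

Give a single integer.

Answer: 12

Derivation:
I0 mul r1 <- r1,r5: IF@1 ID@2 stall=0 (-) EX@3 MEM@4 WB@5
I1 ld r5 <- r5: IF@2 ID@3 stall=0 (-) EX@4 MEM@5 WB@6
I2 sub r5 <- r1,r1: IF@3 ID@4 stall=1 (RAW on I0.r1 (WB@5)) EX@6 MEM@7 WB@8
I3 add r4 <- r4,r4: IF@4 ID@6 stall=0 (-) EX@7 MEM@8 WB@9
I4 add r4 <- r1,r4: IF@6 ID@7 stall=2 (RAW on I3.r4 (WB@9)) EX@10 MEM@11 WB@12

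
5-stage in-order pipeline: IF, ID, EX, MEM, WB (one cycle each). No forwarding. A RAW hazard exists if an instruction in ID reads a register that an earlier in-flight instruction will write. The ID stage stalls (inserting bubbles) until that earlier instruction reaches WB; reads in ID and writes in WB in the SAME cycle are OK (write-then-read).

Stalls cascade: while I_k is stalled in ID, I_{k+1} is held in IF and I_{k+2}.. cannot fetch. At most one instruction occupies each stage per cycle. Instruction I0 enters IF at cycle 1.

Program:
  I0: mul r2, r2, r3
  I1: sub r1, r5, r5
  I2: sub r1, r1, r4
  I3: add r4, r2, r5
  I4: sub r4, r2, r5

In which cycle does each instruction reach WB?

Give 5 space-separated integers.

Answer: 5 6 9 10 11

Derivation:
I0 mul r2 <- r2,r3: IF@1 ID@2 stall=0 (-) EX@3 MEM@4 WB@5
I1 sub r1 <- r5,r5: IF@2 ID@3 stall=0 (-) EX@4 MEM@5 WB@6
I2 sub r1 <- r1,r4: IF@3 ID@4 stall=2 (RAW on I1.r1 (WB@6)) EX@7 MEM@8 WB@9
I3 add r4 <- r2,r5: IF@4 ID@7 stall=0 (-) EX@8 MEM@9 WB@10
I4 sub r4 <- r2,r5: IF@7 ID@8 stall=0 (-) EX@9 MEM@10 WB@11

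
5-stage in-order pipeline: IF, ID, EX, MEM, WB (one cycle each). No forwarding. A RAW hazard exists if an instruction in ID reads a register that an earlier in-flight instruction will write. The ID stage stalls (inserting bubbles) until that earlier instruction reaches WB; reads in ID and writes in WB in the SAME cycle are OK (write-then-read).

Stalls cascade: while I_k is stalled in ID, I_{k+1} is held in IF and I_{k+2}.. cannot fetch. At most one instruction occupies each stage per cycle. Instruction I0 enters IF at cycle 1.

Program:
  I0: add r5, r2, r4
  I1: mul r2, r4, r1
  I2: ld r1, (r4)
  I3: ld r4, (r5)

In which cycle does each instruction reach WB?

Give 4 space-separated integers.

I0 add r5 <- r2,r4: IF@1 ID@2 stall=0 (-) EX@3 MEM@4 WB@5
I1 mul r2 <- r4,r1: IF@2 ID@3 stall=0 (-) EX@4 MEM@5 WB@6
I2 ld r1 <- r4: IF@3 ID@4 stall=0 (-) EX@5 MEM@6 WB@7
I3 ld r4 <- r5: IF@4 ID@5 stall=0 (-) EX@6 MEM@7 WB@8

Answer: 5 6 7 8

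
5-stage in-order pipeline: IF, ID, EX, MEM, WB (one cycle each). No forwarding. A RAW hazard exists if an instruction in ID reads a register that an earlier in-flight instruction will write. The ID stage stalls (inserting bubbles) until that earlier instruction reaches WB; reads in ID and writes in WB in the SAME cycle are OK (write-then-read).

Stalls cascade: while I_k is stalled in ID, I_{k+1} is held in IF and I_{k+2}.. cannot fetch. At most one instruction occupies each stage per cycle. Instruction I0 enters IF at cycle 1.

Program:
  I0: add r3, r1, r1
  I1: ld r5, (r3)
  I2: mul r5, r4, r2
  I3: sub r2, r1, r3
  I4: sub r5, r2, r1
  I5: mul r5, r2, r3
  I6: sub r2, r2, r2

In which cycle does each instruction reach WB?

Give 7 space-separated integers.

I0 add r3 <- r1,r1: IF@1 ID@2 stall=0 (-) EX@3 MEM@4 WB@5
I1 ld r5 <- r3: IF@2 ID@3 stall=2 (RAW on I0.r3 (WB@5)) EX@6 MEM@7 WB@8
I2 mul r5 <- r4,r2: IF@3 ID@6 stall=0 (-) EX@7 MEM@8 WB@9
I3 sub r2 <- r1,r3: IF@6 ID@7 stall=0 (-) EX@8 MEM@9 WB@10
I4 sub r5 <- r2,r1: IF@7 ID@8 stall=2 (RAW on I3.r2 (WB@10)) EX@11 MEM@12 WB@13
I5 mul r5 <- r2,r3: IF@8 ID@11 stall=0 (-) EX@12 MEM@13 WB@14
I6 sub r2 <- r2,r2: IF@11 ID@12 stall=0 (-) EX@13 MEM@14 WB@15

Answer: 5 8 9 10 13 14 15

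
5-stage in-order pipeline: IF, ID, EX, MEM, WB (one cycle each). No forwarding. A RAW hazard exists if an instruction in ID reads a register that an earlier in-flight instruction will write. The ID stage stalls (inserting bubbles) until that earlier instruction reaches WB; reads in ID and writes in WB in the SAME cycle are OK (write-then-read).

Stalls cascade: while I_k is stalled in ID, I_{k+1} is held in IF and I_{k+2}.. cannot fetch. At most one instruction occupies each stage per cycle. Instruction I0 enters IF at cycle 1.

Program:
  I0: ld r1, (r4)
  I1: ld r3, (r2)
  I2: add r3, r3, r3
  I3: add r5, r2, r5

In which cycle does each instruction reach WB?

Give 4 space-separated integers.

I0 ld r1 <- r4: IF@1 ID@2 stall=0 (-) EX@3 MEM@4 WB@5
I1 ld r3 <- r2: IF@2 ID@3 stall=0 (-) EX@4 MEM@5 WB@6
I2 add r3 <- r3,r3: IF@3 ID@4 stall=2 (RAW on I1.r3 (WB@6)) EX@7 MEM@8 WB@9
I3 add r5 <- r2,r5: IF@4 ID@7 stall=0 (-) EX@8 MEM@9 WB@10

Answer: 5 6 9 10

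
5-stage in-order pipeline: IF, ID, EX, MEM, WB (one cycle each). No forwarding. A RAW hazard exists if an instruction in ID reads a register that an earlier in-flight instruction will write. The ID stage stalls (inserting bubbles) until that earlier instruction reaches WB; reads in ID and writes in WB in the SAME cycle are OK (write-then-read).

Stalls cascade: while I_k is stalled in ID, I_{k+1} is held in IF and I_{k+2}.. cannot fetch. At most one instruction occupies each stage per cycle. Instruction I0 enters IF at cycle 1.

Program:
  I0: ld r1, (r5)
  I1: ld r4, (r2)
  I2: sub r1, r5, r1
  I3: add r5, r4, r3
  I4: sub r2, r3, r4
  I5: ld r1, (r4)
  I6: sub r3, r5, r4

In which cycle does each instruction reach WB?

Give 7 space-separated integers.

Answer: 5 6 8 9 10 11 12

Derivation:
I0 ld r1 <- r5: IF@1 ID@2 stall=0 (-) EX@3 MEM@4 WB@5
I1 ld r4 <- r2: IF@2 ID@3 stall=0 (-) EX@4 MEM@5 WB@6
I2 sub r1 <- r5,r1: IF@3 ID@4 stall=1 (RAW on I0.r1 (WB@5)) EX@6 MEM@7 WB@8
I3 add r5 <- r4,r3: IF@4 ID@6 stall=0 (-) EX@7 MEM@8 WB@9
I4 sub r2 <- r3,r4: IF@6 ID@7 stall=0 (-) EX@8 MEM@9 WB@10
I5 ld r1 <- r4: IF@7 ID@8 stall=0 (-) EX@9 MEM@10 WB@11
I6 sub r3 <- r5,r4: IF@8 ID@9 stall=0 (-) EX@10 MEM@11 WB@12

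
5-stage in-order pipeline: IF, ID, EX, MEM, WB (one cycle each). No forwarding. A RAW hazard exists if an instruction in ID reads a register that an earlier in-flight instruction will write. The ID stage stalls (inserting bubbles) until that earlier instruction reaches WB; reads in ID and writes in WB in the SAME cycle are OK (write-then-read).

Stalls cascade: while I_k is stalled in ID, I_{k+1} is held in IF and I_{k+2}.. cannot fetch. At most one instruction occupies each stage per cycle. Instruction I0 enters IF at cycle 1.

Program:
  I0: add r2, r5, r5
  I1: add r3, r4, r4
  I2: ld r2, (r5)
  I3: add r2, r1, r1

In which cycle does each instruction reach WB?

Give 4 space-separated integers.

Answer: 5 6 7 8

Derivation:
I0 add r2 <- r5,r5: IF@1 ID@2 stall=0 (-) EX@3 MEM@4 WB@5
I1 add r3 <- r4,r4: IF@2 ID@3 stall=0 (-) EX@4 MEM@5 WB@6
I2 ld r2 <- r5: IF@3 ID@4 stall=0 (-) EX@5 MEM@6 WB@7
I3 add r2 <- r1,r1: IF@4 ID@5 stall=0 (-) EX@6 MEM@7 WB@8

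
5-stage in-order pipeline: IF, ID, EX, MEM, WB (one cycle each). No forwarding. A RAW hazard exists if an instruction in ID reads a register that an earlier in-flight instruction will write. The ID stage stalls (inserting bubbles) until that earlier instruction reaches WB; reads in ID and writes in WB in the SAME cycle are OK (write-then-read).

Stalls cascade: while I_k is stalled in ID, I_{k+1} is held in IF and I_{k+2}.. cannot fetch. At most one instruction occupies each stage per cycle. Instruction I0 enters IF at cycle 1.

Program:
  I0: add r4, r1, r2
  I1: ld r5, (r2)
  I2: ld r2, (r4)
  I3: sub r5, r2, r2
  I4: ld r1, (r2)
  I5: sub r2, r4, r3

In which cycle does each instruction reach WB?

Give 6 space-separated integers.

I0 add r4 <- r1,r2: IF@1 ID@2 stall=0 (-) EX@3 MEM@4 WB@5
I1 ld r5 <- r2: IF@2 ID@3 stall=0 (-) EX@4 MEM@5 WB@6
I2 ld r2 <- r4: IF@3 ID@4 stall=1 (RAW on I0.r4 (WB@5)) EX@6 MEM@7 WB@8
I3 sub r5 <- r2,r2: IF@4 ID@6 stall=2 (RAW on I2.r2 (WB@8)) EX@9 MEM@10 WB@11
I4 ld r1 <- r2: IF@6 ID@9 stall=0 (-) EX@10 MEM@11 WB@12
I5 sub r2 <- r4,r3: IF@9 ID@10 stall=0 (-) EX@11 MEM@12 WB@13

Answer: 5 6 8 11 12 13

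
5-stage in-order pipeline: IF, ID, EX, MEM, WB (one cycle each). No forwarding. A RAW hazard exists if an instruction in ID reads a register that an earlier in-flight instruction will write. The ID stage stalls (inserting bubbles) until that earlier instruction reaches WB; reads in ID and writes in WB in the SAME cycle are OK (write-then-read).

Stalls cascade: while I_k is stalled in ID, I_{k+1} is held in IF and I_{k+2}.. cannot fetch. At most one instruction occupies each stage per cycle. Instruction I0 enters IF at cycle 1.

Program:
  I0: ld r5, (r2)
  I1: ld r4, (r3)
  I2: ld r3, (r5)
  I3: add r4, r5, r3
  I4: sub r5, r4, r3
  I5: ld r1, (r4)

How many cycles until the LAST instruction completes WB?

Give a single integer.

I0 ld r5 <- r2: IF@1 ID@2 stall=0 (-) EX@3 MEM@4 WB@5
I1 ld r4 <- r3: IF@2 ID@3 stall=0 (-) EX@4 MEM@5 WB@6
I2 ld r3 <- r5: IF@3 ID@4 stall=1 (RAW on I0.r5 (WB@5)) EX@6 MEM@7 WB@8
I3 add r4 <- r5,r3: IF@4 ID@6 stall=2 (RAW on I2.r3 (WB@8)) EX@9 MEM@10 WB@11
I4 sub r5 <- r4,r3: IF@6 ID@9 stall=2 (RAW on I3.r4 (WB@11)) EX@12 MEM@13 WB@14
I5 ld r1 <- r4: IF@9 ID@12 stall=0 (-) EX@13 MEM@14 WB@15

Answer: 15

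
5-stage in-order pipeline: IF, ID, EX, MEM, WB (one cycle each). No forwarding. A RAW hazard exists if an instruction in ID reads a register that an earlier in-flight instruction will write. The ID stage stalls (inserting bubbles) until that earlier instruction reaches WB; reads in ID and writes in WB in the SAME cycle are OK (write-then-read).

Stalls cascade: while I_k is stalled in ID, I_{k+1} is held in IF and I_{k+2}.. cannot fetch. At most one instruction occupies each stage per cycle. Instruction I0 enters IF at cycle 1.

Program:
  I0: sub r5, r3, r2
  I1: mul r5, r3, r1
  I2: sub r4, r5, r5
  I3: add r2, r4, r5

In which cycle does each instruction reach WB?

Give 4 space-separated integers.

Answer: 5 6 9 12

Derivation:
I0 sub r5 <- r3,r2: IF@1 ID@2 stall=0 (-) EX@3 MEM@4 WB@5
I1 mul r5 <- r3,r1: IF@2 ID@3 stall=0 (-) EX@4 MEM@5 WB@6
I2 sub r4 <- r5,r5: IF@3 ID@4 stall=2 (RAW on I1.r5 (WB@6)) EX@7 MEM@8 WB@9
I3 add r2 <- r4,r5: IF@4 ID@7 stall=2 (RAW on I2.r4 (WB@9)) EX@10 MEM@11 WB@12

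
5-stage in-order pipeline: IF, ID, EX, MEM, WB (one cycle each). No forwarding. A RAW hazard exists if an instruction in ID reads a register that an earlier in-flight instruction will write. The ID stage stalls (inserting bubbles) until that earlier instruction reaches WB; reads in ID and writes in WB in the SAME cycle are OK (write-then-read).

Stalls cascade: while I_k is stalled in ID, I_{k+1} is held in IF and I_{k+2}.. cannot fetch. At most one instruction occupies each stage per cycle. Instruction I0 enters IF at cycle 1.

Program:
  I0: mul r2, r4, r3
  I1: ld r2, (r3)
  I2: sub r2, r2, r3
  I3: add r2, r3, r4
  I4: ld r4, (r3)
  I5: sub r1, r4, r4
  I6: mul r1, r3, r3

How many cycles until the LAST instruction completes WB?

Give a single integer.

I0 mul r2 <- r4,r3: IF@1 ID@2 stall=0 (-) EX@3 MEM@4 WB@5
I1 ld r2 <- r3: IF@2 ID@3 stall=0 (-) EX@4 MEM@5 WB@6
I2 sub r2 <- r2,r3: IF@3 ID@4 stall=2 (RAW on I1.r2 (WB@6)) EX@7 MEM@8 WB@9
I3 add r2 <- r3,r4: IF@4 ID@7 stall=0 (-) EX@8 MEM@9 WB@10
I4 ld r4 <- r3: IF@7 ID@8 stall=0 (-) EX@9 MEM@10 WB@11
I5 sub r1 <- r4,r4: IF@8 ID@9 stall=2 (RAW on I4.r4 (WB@11)) EX@12 MEM@13 WB@14
I6 mul r1 <- r3,r3: IF@9 ID@12 stall=0 (-) EX@13 MEM@14 WB@15

Answer: 15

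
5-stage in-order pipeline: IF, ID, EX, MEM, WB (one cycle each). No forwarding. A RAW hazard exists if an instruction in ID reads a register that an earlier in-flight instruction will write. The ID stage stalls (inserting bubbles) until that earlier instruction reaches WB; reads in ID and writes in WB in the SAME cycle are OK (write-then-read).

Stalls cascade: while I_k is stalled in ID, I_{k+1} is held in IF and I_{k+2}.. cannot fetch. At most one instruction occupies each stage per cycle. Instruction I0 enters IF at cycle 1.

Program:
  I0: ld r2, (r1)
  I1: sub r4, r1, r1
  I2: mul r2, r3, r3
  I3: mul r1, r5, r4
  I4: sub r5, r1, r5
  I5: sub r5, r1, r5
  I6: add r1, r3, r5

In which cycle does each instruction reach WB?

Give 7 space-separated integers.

I0 ld r2 <- r1: IF@1 ID@2 stall=0 (-) EX@3 MEM@4 WB@5
I1 sub r4 <- r1,r1: IF@2 ID@3 stall=0 (-) EX@4 MEM@5 WB@6
I2 mul r2 <- r3,r3: IF@3 ID@4 stall=0 (-) EX@5 MEM@6 WB@7
I3 mul r1 <- r5,r4: IF@4 ID@5 stall=1 (RAW on I1.r4 (WB@6)) EX@7 MEM@8 WB@9
I4 sub r5 <- r1,r5: IF@5 ID@7 stall=2 (RAW on I3.r1 (WB@9)) EX@10 MEM@11 WB@12
I5 sub r5 <- r1,r5: IF@7 ID@10 stall=2 (RAW on I4.r5 (WB@12)) EX@13 MEM@14 WB@15
I6 add r1 <- r3,r5: IF@10 ID@13 stall=2 (RAW on I5.r5 (WB@15)) EX@16 MEM@17 WB@18

Answer: 5 6 7 9 12 15 18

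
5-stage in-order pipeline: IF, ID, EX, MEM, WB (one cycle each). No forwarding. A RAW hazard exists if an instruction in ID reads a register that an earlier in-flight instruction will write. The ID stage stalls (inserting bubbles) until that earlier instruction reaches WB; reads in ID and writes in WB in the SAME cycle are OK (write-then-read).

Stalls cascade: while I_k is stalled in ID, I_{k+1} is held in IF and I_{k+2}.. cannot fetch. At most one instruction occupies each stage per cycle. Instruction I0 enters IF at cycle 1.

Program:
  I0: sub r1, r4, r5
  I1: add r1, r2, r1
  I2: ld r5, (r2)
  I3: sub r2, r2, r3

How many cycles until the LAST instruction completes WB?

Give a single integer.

Answer: 10

Derivation:
I0 sub r1 <- r4,r5: IF@1 ID@2 stall=0 (-) EX@3 MEM@4 WB@5
I1 add r1 <- r2,r1: IF@2 ID@3 stall=2 (RAW on I0.r1 (WB@5)) EX@6 MEM@7 WB@8
I2 ld r5 <- r2: IF@3 ID@6 stall=0 (-) EX@7 MEM@8 WB@9
I3 sub r2 <- r2,r3: IF@6 ID@7 stall=0 (-) EX@8 MEM@9 WB@10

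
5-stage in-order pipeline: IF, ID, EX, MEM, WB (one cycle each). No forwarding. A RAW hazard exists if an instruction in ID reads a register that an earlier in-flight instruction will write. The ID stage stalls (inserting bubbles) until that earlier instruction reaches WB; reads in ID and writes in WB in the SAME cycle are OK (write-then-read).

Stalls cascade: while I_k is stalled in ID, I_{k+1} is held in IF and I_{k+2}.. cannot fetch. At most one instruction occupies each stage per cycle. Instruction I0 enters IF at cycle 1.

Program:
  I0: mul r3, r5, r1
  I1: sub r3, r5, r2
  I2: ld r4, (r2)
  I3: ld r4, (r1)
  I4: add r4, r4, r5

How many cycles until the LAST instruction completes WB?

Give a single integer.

Answer: 11

Derivation:
I0 mul r3 <- r5,r1: IF@1 ID@2 stall=0 (-) EX@3 MEM@4 WB@5
I1 sub r3 <- r5,r2: IF@2 ID@3 stall=0 (-) EX@4 MEM@5 WB@6
I2 ld r4 <- r2: IF@3 ID@4 stall=0 (-) EX@5 MEM@6 WB@7
I3 ld r4 <- r1: IF@4 ID@5 stall=0 (-) EX@6 MEM@7 WB@8
I4 add r4 <- r4,r5: IF@5 ID@6 stall=2 (RAW on I3.r4 (WB@8)) EX@9 MEM@10 WB@11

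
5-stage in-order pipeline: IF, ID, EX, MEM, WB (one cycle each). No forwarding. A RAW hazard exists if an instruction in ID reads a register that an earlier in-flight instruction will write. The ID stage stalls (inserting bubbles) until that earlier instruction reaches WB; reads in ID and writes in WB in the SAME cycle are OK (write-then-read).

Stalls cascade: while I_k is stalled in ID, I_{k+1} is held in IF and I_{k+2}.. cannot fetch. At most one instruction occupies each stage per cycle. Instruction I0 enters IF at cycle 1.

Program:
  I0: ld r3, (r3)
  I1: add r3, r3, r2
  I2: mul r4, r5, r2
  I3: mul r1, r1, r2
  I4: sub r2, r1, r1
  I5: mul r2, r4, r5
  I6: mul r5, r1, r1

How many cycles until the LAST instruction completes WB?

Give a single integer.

Answer: 15

Derivation:
I0 ld r3 <- r3: IF@1 ID@2 stall=0 (-) EX@3 MEM@4 WB@5
I1 add r3 <- r3,r2: IF@2 ID@3 stall=2 (RAW on I0.r3 (WB@5)) EX@6 MEM@7 WB@8
I2 mul r4 <- r5,r2: IF@3 ID@6 stall=0 (-) EX@7 MEM@8 WB@9
I3 mul r1 <- r1,r2: IF@6 ID@7 stall=0 (-) EX@8 MEM@9 WB@10
I4 sub r2 <- r1,r1: IF@7 ID@8 stall=2 (RAW on I3.r1 (WB@10)) EX@11 MEM@12 WB@13
I5 mul r2 <- r4,r5: IF@8 ID@11 stall=0 (-) EX@12 MEM@13 WB@14
I6 mul r5 <- r1,r1: IF@11 ID@12 stall=0 (-) EX@13 MEM@14 WB@15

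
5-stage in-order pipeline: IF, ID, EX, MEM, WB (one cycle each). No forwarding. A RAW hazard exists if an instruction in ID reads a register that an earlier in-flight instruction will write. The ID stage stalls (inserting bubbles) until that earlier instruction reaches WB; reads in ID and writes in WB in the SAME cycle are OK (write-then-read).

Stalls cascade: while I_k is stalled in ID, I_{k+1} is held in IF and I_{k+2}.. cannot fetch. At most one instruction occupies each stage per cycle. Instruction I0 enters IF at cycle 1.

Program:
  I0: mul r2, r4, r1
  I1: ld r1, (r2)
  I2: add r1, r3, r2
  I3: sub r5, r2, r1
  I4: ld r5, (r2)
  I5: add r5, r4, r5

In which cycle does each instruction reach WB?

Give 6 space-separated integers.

I0 mul r2 <- r4,r1: IF@1 ID@2 stall=0 (-) EX@3 MEM@4 WB@5
I1 ld r1 <- r2: IF@2 ID@3 stall=2 (RAW on I0.r2 (WB@5)) EX@6 MEM@7 WB@8
I2 add r1 <- r3,r2: IF@3 ID@6 stall=0 (-) EX@7 MEM@8 WB@9
I3 sub r5 <- r2,r1: IF@6 ID@7 stall=2 (RAW on I2.r1 (WB@9)) EX@10 MEM@11 WB@12
I4 ld r5 <- r2: IF@7 ID@10 stall=0 (-) EX@11 MEM@12 WB@13
I5 add r5 <- r4,r5: IF@10 ID@11 stall=2 (RAW on I4.r5 (WB@13)) EX@14 MEM@15 WB@16

Answer: 5 8 9 12 13 16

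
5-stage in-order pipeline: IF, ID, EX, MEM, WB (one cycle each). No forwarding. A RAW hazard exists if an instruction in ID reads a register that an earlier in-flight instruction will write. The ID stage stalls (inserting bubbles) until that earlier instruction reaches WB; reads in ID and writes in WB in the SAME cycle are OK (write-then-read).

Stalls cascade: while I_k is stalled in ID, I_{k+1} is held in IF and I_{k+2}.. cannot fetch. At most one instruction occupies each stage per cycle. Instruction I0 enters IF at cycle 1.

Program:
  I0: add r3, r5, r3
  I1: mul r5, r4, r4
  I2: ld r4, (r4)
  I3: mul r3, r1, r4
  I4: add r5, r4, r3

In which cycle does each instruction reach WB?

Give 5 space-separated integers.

Answer: 5 6 7 10 13

Derivation:
I0 add r3 <- r5,r3: IF@1 ID@2 stall=0 (-) EX@3 MEM@4 WB@5
I1 mul r5 <- r4,r4: IF@2 ID@3 stall=0 (-) EX@4 MEM@5 WB@6
I2 ld r4 <- r4: IF@3 ID@4 stall=0 (-) EX@5 MEM@6 WB@7
I3 mul r3 <- r1,r4: IF@4 ID@5 stall=2 (RAW on I2.r4 (WB@7)) EX@8 MEM@9 WB@10
I4 add r5 <- r4,r3: IF@5 ID@8 stall=2 (RAW on I3.r3 (WB@10)) EX@11 MEM@12 WB@13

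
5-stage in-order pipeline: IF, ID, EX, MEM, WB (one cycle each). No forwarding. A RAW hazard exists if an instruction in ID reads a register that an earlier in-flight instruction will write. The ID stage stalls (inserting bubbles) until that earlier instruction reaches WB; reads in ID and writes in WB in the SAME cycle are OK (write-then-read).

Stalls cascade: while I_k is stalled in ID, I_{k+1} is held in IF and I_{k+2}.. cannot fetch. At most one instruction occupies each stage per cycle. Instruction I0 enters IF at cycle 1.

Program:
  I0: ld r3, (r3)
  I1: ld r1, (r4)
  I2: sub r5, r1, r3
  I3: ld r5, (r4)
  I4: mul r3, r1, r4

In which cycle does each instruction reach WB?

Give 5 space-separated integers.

Answer: 5 6 9 10 11

Derivation:
I0 ld r3 <- r3: IF@1 ID@2 stall=0 (-) EX@3 MEM@4 WB@5
I1 ld r1 <- r4: IF@2 ID@3 stall=0 (-) EX@4 MEM@5 WB@6
I2 sub r5 <- r1,r3: IF@3 ID@4 stall=2 (RAW on I1.r1 (WB@6)) EX@7 MEM@8 WB@9
I3 ld r5 <- r4: IF@4 ID@7 stall=0 (-) EX@8 MEM@9 WB@10
I4 mul r3 <- r1,r4: IF@7 ID@8 stall=0 (-) EX@9 MEM@10 WB@11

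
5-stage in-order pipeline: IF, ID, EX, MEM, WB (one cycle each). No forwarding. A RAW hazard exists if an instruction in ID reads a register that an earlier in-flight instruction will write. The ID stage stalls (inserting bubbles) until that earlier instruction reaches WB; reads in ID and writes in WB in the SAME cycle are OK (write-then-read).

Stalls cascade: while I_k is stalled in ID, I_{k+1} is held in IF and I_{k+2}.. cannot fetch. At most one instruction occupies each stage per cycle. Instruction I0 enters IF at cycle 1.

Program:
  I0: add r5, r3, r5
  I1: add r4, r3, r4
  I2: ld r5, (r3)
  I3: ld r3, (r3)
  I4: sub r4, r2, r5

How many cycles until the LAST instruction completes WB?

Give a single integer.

Answer: 10

Derivation:
I0 add r5 <- r3,r5: IF@1 ID@2 stall=0 (-) EX@3 MEM@4 WB@5
I1 add r4 <- r3,r4: IF@2 ID@3 stall=0 (-) EX@4 MEM@5 WB@6
I2 ld r5 <- r3: IF@3 ID@4 stall=0 (-) EX@5 MEM@6 WB@7
I3 ld r3 <- r3: IF@4 ID@5 stall=0 (-) EX@6 MEM@7 WB@8
I4 sub r4 <- r2,r5: IF@5 ID@6 stall=1 (RAW on I2.r5 (WB@7)) EX@8 MEM@9 WB@10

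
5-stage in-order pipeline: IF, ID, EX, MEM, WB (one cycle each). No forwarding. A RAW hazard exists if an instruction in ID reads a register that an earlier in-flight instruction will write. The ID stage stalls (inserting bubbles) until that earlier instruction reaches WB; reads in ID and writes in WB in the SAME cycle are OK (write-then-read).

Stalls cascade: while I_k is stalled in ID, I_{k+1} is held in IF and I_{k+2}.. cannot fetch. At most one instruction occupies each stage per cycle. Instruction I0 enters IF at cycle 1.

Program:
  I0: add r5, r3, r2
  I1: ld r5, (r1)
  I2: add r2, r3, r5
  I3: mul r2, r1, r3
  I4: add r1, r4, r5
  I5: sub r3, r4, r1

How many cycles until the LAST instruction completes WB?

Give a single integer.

Answer: 14

Derivation:
I0 add r5 <- r3,r2: IF@1 ID@2 stall=0 (-) EX@3 MEM@4 WB@5
I1 ld r5 <- r1: IF@2 ID@3 stall=0 (-) EX@4 MEM@5 WB@6
I2 add r2 <- r3,r5: IF@3 ID@4 stall=2 (RAW on I1.r5 (WB@6)) EX@7 MEM@8 WB@9
I3 mul r2 <- r1,r3: IF@4 ID@7 stall=0 (-) EX@8 MEM@9 WB@10
I4 add r1 <- r4,r5: IF@7 ID@8 stall=0 (-) EX@9 MEM@10 WB@11
I5 sub r3 <- r4,r1: IF@8 ID@9 stall=2 (RAW on I4.r1 (WB@11)) EX@12 MEM@13 WB@14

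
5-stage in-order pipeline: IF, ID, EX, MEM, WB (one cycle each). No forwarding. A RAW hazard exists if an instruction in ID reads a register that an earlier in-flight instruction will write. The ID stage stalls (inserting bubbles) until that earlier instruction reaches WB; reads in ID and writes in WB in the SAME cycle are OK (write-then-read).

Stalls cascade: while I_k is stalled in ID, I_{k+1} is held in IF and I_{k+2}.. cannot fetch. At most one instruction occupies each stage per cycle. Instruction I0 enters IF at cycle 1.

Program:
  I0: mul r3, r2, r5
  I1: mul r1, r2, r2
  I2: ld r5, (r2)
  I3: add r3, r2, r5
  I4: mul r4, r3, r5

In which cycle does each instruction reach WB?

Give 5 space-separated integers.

I0 mul r3 <- r2,r5: IF@1 ID@2 stall=0 (-) EX@3 MEM@4 WB@5
I1 mul r1 <- r2,r2: IF@2 ID@3 stall=0 (-) EX@4 MEM@5 WB@6
I2 ld r5 <- r2: IF@3 ID@4 stall=0 (-) EX@5 MEM@6 WB@7
I3 add r3 <- r2,r5: IF@4 ID@5 stall=2 (RAW on I2.r5 (WB@7)) EX@8 MEM@9 WB@10
I4 mul r4 <- r3,r5: IF@5 ID@8 stall=2 (RAW on I3.r3 (WB@10)) EX@11 MEM@12 WB@13

Answer: 5 6 7 10 13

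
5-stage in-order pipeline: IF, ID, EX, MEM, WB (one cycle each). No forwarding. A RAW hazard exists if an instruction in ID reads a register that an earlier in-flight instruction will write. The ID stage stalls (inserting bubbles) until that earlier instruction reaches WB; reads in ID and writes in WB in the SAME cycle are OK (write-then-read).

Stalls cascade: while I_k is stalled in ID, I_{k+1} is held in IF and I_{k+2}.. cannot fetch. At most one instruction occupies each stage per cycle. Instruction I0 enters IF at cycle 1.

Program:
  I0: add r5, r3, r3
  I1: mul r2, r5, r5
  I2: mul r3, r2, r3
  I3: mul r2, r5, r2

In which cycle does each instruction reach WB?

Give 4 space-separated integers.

Answer: 5 8 11 12

Derivation:
I0 add r5 <- r3,r3: IF@1 ID@2 stall=0 (-) EX@3 MEM@4 WB@5
I1 mul r2 <- r5,r5: IF@2 ID@3 stall=2 (RAW on I0.r5 (WB@5)) EX@6 MEM@7 WB@8
I2 mul r3 <- r2,r3: IF@3 ID@6 stall=2 (RAW on I1.r2 (WB@8)) EX@9 MEM@10 WB@11
I3 mul r2 <- r5,r2: IF@6 ID@9 stall=0 (-) EX@10 MEM@11 WB@12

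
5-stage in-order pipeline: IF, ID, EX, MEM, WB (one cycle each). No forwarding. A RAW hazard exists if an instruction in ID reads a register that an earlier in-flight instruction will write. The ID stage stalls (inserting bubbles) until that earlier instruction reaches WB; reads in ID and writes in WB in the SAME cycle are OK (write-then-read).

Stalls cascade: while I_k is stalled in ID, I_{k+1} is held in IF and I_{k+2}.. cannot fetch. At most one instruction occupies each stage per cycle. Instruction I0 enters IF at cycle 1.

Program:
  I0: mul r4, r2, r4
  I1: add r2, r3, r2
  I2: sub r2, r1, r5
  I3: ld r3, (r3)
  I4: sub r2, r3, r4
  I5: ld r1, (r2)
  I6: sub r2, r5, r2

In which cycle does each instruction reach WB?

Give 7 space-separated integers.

I0 mul r4 <- r2,r4: IF@1 ID@2 stall=0 (-) EX@3 MEM@4 WB@5
I1 add r2 <- r3,r2: IF@2 ID@3 stall=0 (-) EX@4 MEM@5 WB@6
I2 sub r2 <- r1,r5: IF@3 ID@4 stall=0 (-) EX@5 MEM@6 WB@7
I3 ld r3 <- r3: IF@4 ID@5 stall=0 (-) EX@6 MEM@7 WB@8
I4 sub r2 <- r3,r4: IF@5 ID@6 stall=2 (RAW on I3.r3 (WB@8)) EX@9 MEM@10 WB@11
I5 ld r1 <- r2: IF@6 ID@9 stall=2 (RAW on I4.r2 (WB@11)) EX@12 MEM@13 WB@14
I6 sub r2 <- r5,r2: IF@9 ID@12 stall=0 (-) EX@13 MEM@14 WB@15

Answer: 5 6 7 8 11 14 15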